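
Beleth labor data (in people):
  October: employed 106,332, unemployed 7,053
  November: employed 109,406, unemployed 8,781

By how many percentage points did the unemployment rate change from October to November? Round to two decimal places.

The unemployment rate changed by +1.21 percentage points.

October: labor force = 106,332 + 7,053 = 113,385; u = 7,053/113,385 = 6.22%.
November: labor force = 109,406 + 8,781 = 118,187; u = 8,781/118,187 = 7.43%.
Change = 7.43% − 6.22% = +1.21 pp.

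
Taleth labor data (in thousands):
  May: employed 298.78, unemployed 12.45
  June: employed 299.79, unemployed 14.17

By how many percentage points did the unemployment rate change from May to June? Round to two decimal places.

The unemployment rate changed by +0.51 percentage points.

May: labor force = 298.78 + 12.45 = 311.23; u = 12.45/311.23 = 4.00%.
June: labor force = 299.79 + 14.17 = 313.96; u = 14.17/313.96 = 4.51%.
Change = 4.51% − 4.00% = +0.51 pp.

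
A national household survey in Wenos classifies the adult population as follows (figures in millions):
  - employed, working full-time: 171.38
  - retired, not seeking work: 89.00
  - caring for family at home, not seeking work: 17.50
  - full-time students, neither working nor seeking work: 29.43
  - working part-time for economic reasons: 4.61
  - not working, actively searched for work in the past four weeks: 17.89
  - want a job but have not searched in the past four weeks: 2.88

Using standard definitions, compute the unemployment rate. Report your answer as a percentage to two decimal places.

Unemployment rate ≈ 9.23%.

Employed = 171.38 + 4.61 = 175.99 million (anyone who worked, including part-time for economic reasons, counts as employed).
Unemployed = 17.89 million.
Labor force = 175.99 + 17.89 = 193.88 million.
Unemployment rate = 17.89 / 193.88 = 9.23%.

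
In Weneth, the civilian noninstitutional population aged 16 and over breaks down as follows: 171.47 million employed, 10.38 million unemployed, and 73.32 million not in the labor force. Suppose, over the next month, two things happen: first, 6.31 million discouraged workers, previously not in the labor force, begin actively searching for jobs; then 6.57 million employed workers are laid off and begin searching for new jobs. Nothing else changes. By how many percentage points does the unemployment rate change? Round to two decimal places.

Initially, labor force = 171.47 + 10.38 = 181.85 million, so u = 10.38/181.85 = 5.71%.
After the first change, unemployed and labor force both rise by 6.31 → E = 171.47, U = 16.69, labor force = 188.16 million.
After the second change, employed falls and unemployed rises by 6.57; labor force unchanged → E = 164.90, U = 23.26, labor force = 188.16 million.
New unemployment rate = 23.26 / 188.16 = 12.36%.
Change = 12.36% − 5.71% = +6.65 percentage points.

The unemployment rate changes by +6.65 percentage points.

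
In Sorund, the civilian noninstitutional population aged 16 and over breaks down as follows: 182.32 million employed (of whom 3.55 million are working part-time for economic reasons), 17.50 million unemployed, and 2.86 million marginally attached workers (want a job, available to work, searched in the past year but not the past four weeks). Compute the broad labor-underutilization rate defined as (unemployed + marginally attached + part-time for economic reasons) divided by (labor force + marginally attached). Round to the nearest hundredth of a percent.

Labor force = 182.32 + 17.50 = 199.82 million.
Numerator = 17.50 + 2.86 + 3.55 = 23.91 million.
Denominator = 199.82 + 2.86 = 202.68 million.
Broad rate = 23.91 / 202.68 = 11.80%.

Broad underutilization rate ≈ 11.80%.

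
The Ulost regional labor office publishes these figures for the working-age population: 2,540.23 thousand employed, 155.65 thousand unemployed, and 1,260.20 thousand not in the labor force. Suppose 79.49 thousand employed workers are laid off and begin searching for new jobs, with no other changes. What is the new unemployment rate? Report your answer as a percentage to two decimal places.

New unemployment rate ≈ 8.72%.

Initially, labor force = 2,540.23 + 155.65 = 2,695.88 thousand, so u = 155.65/2,695.88 = 5.77%.
After the change, employed falls and unemployed rises by 79.49; labor force unchanged → E = 2,460.74, U = 235.14, labor force = 2,695.88 thousand.
New unemployment rate = 235.14 / 2,695.88 = 8.72%.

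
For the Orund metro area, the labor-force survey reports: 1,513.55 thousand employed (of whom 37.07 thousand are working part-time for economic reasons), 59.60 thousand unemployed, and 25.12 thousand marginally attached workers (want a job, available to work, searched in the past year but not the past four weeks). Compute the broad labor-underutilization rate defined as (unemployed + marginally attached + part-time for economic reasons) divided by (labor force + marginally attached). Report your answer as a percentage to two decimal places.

Labor force = 1,513.55 + 59.60 = 1,573.15 thousand.
Numerator = 59.60 + 25.12 + 37.07 = 121.79 thousand.
Denominator = 1,573.15 + 25.12 = 1,598.27 thousand.
Broad rate = 121.79 / 1,598.27 = 7.62%.

Broad underutilization rate ≈ 7.62%.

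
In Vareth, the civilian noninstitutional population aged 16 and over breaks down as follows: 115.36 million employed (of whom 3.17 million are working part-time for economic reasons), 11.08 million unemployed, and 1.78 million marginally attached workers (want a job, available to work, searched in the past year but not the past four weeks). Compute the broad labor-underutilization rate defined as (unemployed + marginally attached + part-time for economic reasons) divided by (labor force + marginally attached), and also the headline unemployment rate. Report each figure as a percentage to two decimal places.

Labor force = 115.36 + 11.08 = 126.44 million.
Numerator = 11.08 + 1.78 + 3.17 = 16.03 million.
Denominator = 126.44 + 1.78 = 128.22 million.
Broad rate = 16.03 / 128.22 = 12.50%.
Headline unemployment rate = 11.08 / 126.44 = 8.76%.

Broad underutilization rate ≈ 12.50%; headline unemployment rate ≈ 8.76%.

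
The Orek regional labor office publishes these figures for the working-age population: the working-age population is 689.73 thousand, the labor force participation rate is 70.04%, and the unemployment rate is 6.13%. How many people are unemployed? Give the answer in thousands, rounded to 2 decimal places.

Labor force = 0.7004 × 689.73 = 483.09 thousand.
Unemployed = 0.0613 × 483.09 ≈ 29.61 thousand.

About 29.61 thousand are unemployed.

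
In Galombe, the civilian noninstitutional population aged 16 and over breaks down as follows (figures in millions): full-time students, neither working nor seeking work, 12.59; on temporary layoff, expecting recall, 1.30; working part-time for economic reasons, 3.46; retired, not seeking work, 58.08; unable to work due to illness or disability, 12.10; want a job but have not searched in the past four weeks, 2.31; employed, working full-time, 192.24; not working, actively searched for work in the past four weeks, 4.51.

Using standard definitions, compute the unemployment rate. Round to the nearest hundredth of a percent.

Unemployment rate ≈ 2.88%.

Employed = 3.46 + 192.24 = 195.70 million (anyone who worked, including part-time for economic reasons, counts as employed).
Unemployed = 1.30 + 4.51 = 5.81 million (jobless and actively searching, or on temporary layoff).
Labor force = 195.70 + 5.81 = 201.51 million.
Unemployment rate = 5.81 / 201.51 = 2.88%.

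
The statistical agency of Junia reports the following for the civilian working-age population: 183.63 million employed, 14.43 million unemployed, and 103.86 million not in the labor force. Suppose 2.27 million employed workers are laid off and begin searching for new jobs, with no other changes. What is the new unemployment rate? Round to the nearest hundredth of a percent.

New unemployment rate ≈ 8.43%.

Initially, labor force = 183.63 + 14.43 = 198.06 million, so u = 14.43/198.06 = 7.29%.
After the change, employed falls and unemployed rises by 2.27; labor force unchanged → E = 181.36, U = 16.70, labor force = 198.06 million.
New unemployment rate = 16.70 / 198.06 = 8.43%.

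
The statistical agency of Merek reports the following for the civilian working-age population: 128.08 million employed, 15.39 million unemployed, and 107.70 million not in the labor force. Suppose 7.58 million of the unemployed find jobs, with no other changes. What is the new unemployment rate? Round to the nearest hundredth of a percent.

Initially, labor force = 128.08 + 15.39 = 143.47 million, so u = 15.39/143.47 = 10.73%.
After the change, unemployed falls and employed rises by 7.58; labor force unchanged → E = 135.66, U = 7.81, labor force = 143.47 million.
New unemployment rate = 7.81 / 143.47 = 5.44%.

New unemployment rate ≈ 5.44%.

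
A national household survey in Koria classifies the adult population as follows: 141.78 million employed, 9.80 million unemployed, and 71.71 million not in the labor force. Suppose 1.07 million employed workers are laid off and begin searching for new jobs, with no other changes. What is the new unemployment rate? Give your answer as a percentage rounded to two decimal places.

Initially, labor force = 141.78 + 9.80 = 151.58 million, so u = 9.80/151.58 = 6.47%.
After the change, employed falls and unemployed rises by 1.07; labor force unchanged → E = 140.71, U = 10.87, labor force = 151.58 million.
New unemployment rate = 10.87 / 151.58 = 7.17%.

New unemployment rate ≈ 7.17%.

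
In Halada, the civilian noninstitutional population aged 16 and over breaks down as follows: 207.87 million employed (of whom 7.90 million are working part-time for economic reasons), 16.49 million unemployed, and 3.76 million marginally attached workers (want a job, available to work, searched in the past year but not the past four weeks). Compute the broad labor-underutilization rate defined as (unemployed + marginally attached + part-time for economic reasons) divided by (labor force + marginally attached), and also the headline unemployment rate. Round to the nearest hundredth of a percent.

Broad underutilization rate ≈ 12.34%; headline unemployment rate ≈ 7.35%.

Labor force = 207.87 + 16.49 = 224.36 million.
Numerator = 16.49 + 3.76 + 7.90 = 28.15 million.
Denominator = 224.36 + 3.76 = 228.12 million.
Broad rate = 28.15 / 228.12 = 12.34%.
Headline unemployment rate = 16.49 / 224.36 = 7.35%.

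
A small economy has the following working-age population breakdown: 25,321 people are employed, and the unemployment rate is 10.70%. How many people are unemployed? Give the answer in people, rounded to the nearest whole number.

About 3,034 are unemployed.

Let U be the number unemployed. The labor force is E + U, and U/(E+U) = 0.1070.
So U = 0.1070 × 25,321 / (1 − 0.1070) = 2709.35 / 0.8930 ≈ 3,034.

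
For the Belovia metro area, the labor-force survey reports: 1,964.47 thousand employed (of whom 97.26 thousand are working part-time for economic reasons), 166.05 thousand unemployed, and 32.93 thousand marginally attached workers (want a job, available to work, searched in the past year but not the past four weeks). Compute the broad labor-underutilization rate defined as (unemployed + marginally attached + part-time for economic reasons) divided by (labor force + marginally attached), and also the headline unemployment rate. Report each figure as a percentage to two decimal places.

Broad underutilization rate ≈ 13.69%; headline unemployment rate ≈ 7.79%.

Labor force = 1,964.47 + 166.05 = 2,130.52 thousand.
Numerator = 166.05 + 32.93 + 97.26 = 296.24 thousand.
Denominator = 2,130.52 + 32.93 = 2,163.45 thousand.
Broad rate = 296.24 / 2,163.45 = 13.69%.
Headline unemployment rate = 166.05 / 2,130.52 = 7.79%.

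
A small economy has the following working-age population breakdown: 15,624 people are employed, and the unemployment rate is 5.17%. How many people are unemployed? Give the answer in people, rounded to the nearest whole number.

About 852 are unemployed.

Let U be the number unemployed. The labor force is E + U, and U/(E+U) = 0.0517.
So U = 0.0517 × 15,624 / (1 − 0.0517) = 807.76 / 0.9483 ≈ 852.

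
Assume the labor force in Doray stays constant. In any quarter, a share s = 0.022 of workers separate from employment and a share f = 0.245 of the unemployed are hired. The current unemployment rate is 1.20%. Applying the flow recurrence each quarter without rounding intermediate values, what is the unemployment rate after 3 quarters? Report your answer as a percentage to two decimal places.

With a fixed labor force, u_{t+1} = u_t + s·(1−u_t) − f·u_t = u_t·(1−s−f) + s.
Here 1−s−f = 0.733 and s = 0.022.
u_1 = 0.012000 × 0.733 + 0.022 = 0.030796.
u_2 = 0.030796 × 0.733 + 0.022 = 0.044573.
u_3 = 0.044573 × 0.733 + 0.022 = 0.054672.

Unemployment rate after three quarters ≈ 5.47%.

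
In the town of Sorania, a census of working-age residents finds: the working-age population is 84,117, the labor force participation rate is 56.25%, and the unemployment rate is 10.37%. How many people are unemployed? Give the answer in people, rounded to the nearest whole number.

About 4,907 are unemployed.

Labor force = 0.5625 × 84,117 = 47,316.
Unemployed = 0.1037 × 47,316 ≈ 4,907.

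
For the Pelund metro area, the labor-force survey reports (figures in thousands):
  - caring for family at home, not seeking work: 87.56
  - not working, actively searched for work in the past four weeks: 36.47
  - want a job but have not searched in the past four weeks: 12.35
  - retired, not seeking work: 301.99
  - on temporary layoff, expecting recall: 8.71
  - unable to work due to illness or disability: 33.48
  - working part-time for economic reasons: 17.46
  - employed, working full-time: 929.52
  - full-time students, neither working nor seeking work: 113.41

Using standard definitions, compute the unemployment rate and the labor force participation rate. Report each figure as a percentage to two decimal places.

Employed = 17.46 + 929.52 = 946.98 thousand (anyone who worked, including part-time for economic reasons, counts as employed).
Unemployed = 36.47 + 8.71 = 45.18 thousand (jobless and actively searching, or on temporary layoff).
Labor force = 946.98 + 45.18 = 992.16 thousand.
Not in labor force = 87.56 + 12.35 + 301.99 + 33.48 + 113.41 = 548.79 thousand (those not working and not actively searching are outside the labor force — including those who want a job but have given up searching).
Civilian working-age population = 992.16 + 548.79 = 1,540.95 thousand.
Unemployment rate = 45.18 / 992.16 = 4.55%.
Labor force participation rate = 992.16 / 1,540.95 = 64.39%.

Unemployment rate ≈ 4.55%; labor force participation rate ≈ 64.39%.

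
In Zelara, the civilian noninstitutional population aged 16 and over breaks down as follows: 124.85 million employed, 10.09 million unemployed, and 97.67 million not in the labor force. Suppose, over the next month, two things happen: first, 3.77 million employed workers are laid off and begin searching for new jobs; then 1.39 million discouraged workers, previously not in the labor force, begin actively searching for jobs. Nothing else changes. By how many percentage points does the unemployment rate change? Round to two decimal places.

The unemployment rate changes by +3.71 percentage points.

Initially, labor force = 124.85 + 10.09 = 134.94 million, so u = 10.09/134.94 = 7.48%.
After the first change, employed falls and unemployed rises by 3.77; labor force unchanged → E = 121.08, U = 13.86, labor force = 134.94 million.
After the second change, unemployed and labor force both rise by 1.39 → E = 121.08, U = 15.25, labor force = 136.33 million.
New unemployment rate = 15.25 / 136.33 = 11.19%.
Change = 11.19% − 7.48% = +3.71 percentage points.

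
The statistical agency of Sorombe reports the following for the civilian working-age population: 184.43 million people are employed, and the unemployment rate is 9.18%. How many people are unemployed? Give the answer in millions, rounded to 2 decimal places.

About 18.64 million are unemployed.

Let U be the number unemployed. The labor force is E + U, and U/(E+U) = 0.0918.
So U = 0.0918 × 184.43 / (1 − 0.0918) = 16.9307 / 0.9082 ≈ 18.64 million.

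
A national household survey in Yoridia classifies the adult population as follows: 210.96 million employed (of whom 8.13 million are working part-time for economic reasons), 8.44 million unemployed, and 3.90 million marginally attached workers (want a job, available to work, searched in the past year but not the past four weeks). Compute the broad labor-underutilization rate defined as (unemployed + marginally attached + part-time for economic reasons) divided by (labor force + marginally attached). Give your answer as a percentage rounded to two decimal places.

Labor force = 210.96 + 8.44 = 219.40 million.
Numerator = 8.44 + 3.90 + 8.13 = 20.47 million.
Denominator = 219.40 + 3.90 = 223.30 million.
Broad rate = 20.47 / 223.30 = 9.17%.

Broad underutilization rate ≈ 9.17%.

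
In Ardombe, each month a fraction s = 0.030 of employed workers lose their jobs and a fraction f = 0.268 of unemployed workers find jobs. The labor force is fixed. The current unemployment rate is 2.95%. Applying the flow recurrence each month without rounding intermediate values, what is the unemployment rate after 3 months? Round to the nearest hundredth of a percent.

With a fixed labor force, u_{t+1} = u_t + s·(1−u_t) − f·u_t = u_t·(1−s−f) + s.
Here 1−s−f = 0.702 and s = 0.030.
u_1 = 0.029500 × 0.702 + 0.030 = 0.050709.
u_2 = 0.050709 × 0.702 + 0.030 = 0.065598.
u_3 = 0.065598 × 0.702 + 0.030 = 0.076050.

Unemployment rate after three months ≈ 7.60%.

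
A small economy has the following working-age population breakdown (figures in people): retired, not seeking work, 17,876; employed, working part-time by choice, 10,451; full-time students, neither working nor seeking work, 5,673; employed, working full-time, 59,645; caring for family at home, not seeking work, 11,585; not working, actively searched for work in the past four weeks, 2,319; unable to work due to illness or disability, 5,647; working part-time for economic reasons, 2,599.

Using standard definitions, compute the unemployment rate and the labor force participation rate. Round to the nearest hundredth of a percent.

Unemployment rate ≈ 3.09%; labor force participation rate ≈ 64.78%.

Employed = 10,451 + 59,645 + 2,599 = 72,695 (anyone who worked, including part-time for economic reasons, counts as employed).
Unemployed = 2,319.
Labor force = 72,695 + 2,319 = 75,014.
Not in labor force = 17,876 + 5,673 + 11,585 + 5,647 = 40,781 (those not working and not actively searching are outside the labor force).
Civilian working-age population = 75,014 + 40,781 = 115,795.
Unemployment rate = 2,319 / 75,014 = 3.09%.
Labor force participation rate = 75,014 / 115,795 = 64.78%.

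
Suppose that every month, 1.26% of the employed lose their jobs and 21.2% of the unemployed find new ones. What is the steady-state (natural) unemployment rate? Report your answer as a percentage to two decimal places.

Steady-state unemployment rate ≈ 5.61%.

At steady state the flows balance: s·E = f·U, so U/(E+U) = s/(s+f).
u* = 1.26 / (1.26 + 21.2) = 1.26 / 22.46 = 5.61%.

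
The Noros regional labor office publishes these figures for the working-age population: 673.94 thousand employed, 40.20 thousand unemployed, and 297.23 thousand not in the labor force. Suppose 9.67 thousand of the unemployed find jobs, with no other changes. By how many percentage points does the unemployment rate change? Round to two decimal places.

The unemployment rate changes by −1.35 percentage points.

Initially, labor force = 673.94 + 40.20 = 714.14 thousand, so u = 40.20/714.14 = 5.63%.
After the change, unemployed falls and employed rises by 9.67; labor force unchanged → E = 683.61, U = 30.53, labor force = 714.14 thousand.
New unemployment rate = 30.53 / 714.14 = 4.28%.
Change = 4.28% − 5.63% = −1.35 percentage points.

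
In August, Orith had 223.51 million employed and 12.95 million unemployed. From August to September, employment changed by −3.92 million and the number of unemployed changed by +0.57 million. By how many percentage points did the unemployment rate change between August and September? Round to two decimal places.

August: labor force = 223.51 + 12.95 = 236.46; u = 12.95/236.46 = 5.48%.
September: labor force = 219.59 + 13.52 = 233.11; u = 13.52/233.11 = 5.80%.
Change = 5.80% − 5.48% = +0.32 pp.

The unemployment rate changed by +0.32 percentage points.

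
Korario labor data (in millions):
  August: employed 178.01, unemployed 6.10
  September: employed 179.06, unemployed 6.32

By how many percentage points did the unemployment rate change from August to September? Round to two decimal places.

The unemployment rate changed by +0.10 percentage points.

August: labor force = 178.01 + 6.10 = 184.11; u = 6.10/184.11 = 3.31%.
September: labor force = 179.06 + 6.32 = 185.38; u = 6.32/185.38 = 3.41%.
Change = 3.41% − 3.31% = +0.10 pp.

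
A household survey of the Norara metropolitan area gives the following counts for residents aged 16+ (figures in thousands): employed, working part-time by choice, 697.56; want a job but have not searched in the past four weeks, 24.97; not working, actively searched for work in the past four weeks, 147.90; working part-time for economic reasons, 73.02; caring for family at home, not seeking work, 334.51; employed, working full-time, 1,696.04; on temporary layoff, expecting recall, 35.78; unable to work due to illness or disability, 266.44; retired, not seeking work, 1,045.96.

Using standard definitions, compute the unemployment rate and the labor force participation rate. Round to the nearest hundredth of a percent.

Unemployment rate ≈ 6.93%; labor force participation rate ≈ 61.32%.

Employed = 697.56 + 73.02 + 1,696.04 = 2,466.62 thousand (anyone who worked, including part-time for economic reasons, counts as employed).
Unemployed = 147.90 + 35.78 = 183.68 thousand (jobless and actively searching, or on temporary layoff).
Labor force = 2,466.62 + 183.68 = 2,650.30 thousand.
Not in labor force = 24.97 + 334.51 + 266.44 + 1,045.96 = 1,671.88 thousand (those not working and not actively searching are outside the labor force — including those who want a job but have given up searching).
Civilian working-age population = 2,650.30 + 1,671.88 = 4,322.18 thousand.
Unemployment rate = 183.68 / 2,650.30 = 6.93%.
Labor force participation rate = 2,650.30 / 4,322.18 = 61.32%.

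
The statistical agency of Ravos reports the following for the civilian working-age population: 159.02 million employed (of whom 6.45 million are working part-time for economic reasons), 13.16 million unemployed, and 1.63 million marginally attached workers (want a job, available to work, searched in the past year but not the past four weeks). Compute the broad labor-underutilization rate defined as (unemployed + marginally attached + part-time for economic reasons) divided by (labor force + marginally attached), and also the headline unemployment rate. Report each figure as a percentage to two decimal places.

Broad underutilization rate ≈ 12.22%; headline unemployment rate ≈ 7.64%.

Labor force = 159.02 + 13.16 = 172.18 million.
Numerator = 13.16 + 1.63 + 6.45 = 21.24 million.
Denominator = 172.18 + 1.63 = 173.81 million.
Broad rate = 21.24 / 173.81 = 12.22%.
Headline unemployment rate = 13.16 / 172.18 = 7.64%.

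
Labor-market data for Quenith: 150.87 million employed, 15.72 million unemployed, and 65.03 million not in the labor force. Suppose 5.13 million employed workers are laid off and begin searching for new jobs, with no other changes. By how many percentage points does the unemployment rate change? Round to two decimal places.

Initially, labor force = 150.87 + 15.72 = 166.59 million, so u = 15.72/166.59 = 9.44%.
After the change, employed falls and unemployed rises by 5.13; labor force unchanged → E = 145.74, U = 20.85, labor force = 166.59 million.
New unemployment rate = 20.85 / 166.59 = 12.52%.
Change = 12.52% − 9.44% = +3.08 percentage points.

The unemployment rate changes by +3.08 percentage points.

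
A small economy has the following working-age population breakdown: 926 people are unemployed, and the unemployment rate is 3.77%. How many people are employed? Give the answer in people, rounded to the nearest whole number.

About 23,636 are employed.

Labor force = U / u = 926 / 0.0377 ≈ 24,562.
Employed = labor force − unemployed = 24,562 − 926 = 23,636.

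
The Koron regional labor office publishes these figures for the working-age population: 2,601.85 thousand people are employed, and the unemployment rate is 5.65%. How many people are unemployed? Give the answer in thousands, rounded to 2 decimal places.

Let U be the number unemployed. The labor force is E + U, and U/(E+U) = 0.0565.
So U = 0.0565 × 2,601.85 / (1 − 0.0565) = 147.0045 / 0.9435 ≈ 155.81 thousand.

About 155.81 thousand are unemployed.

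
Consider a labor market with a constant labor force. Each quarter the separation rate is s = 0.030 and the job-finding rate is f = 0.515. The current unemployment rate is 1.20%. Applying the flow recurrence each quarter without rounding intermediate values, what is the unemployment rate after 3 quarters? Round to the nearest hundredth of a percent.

Unemployment rate after three quarters ≈ 5.10%.

With a fixed labor force, u_{t+1} = u_t + s·(1−u_t) − f·u_t = u_t·(1−s−f) + s.
Here 1−s−f = 0.455 and s = 0.030.
u_1 = 0.012000 × 0.455 + 0.030 = 0.035460.
u_2 = 0.035460 × 0.455 + 0.030 = 0.046134.
u_3 = 0.046134 × 0.455 + 0.030 = 0.050991.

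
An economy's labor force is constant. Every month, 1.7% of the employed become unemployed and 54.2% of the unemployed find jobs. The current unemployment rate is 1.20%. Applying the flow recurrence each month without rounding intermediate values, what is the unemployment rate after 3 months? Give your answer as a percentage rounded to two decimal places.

Unemployment rate after three months ≈ 2.88%.

With a fixed labor force, u_{t+1} = u_t + s·(1−u_t) − f·u_t = u_t·(1−s−f) + s.
Here 1−s−f = 0.441 and s = 0.017.
u_1 = 0.012000 × 0.441 + 0.017 = 0.022292.
u_2 = 0.022292 × 0.441 + 0.017 = 0.026831.
u_3 = 0.026831 × 0.441 + 0.017 = 0.028832.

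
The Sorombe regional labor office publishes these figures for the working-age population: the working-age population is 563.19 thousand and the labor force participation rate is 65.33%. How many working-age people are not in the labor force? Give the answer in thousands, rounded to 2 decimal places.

About 195.26 thousand are not in the labor force.

Share not in the labor force = 1 − 0.6533 = 0.3467.
Not in labor force = 0.3467 × 563.19 ≈ 195.26 thousand.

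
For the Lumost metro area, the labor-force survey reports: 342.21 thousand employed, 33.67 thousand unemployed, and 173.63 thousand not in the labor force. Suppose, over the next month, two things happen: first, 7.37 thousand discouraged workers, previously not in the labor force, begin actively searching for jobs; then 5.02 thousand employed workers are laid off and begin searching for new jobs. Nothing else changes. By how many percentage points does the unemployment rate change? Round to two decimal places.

Initially, labor force = 342.21 + 33.67 = 375.88 thousand, so u = 33.67/375.88 = 8.96%.
After the first change, unemployed and labor force both rise by 7.37 → E = 342.21, U = 41.04, labor force = 383.25 thousand.
After the second change, employed falls and unemployed rises by 5.02; labor force unchanged → E = 337.19, U = 46.06, labor force = 383.25 thousand.
New unemployment rate = 46.06 / 383.25 = 12.02%.
Change = 12.02% − 8.96% = +3.06 percentage points.

The unemployment rate changes by +3.06 percentage points.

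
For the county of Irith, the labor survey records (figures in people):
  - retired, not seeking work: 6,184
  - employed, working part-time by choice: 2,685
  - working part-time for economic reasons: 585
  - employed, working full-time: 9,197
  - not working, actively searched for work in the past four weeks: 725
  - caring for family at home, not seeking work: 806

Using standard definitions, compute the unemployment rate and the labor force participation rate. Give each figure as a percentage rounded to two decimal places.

Unemployment rate ≈ 5.50%; labor force participation rate ≈ 65.37%.

Employed = 2,685 + 585 + 9,197 = 12,467 (anyone who worked, including part-time for economic reasons, counts as employed).
Unemployed = 725.
Labor force = 12,467 + 725 = 13,192.
Not in labor force = 6,184 + 806 = 6,990 (those not working and not actively searching are outside the labor force).
Civilian working-age population = 13,192 + 6,990 = 20,182.
Unemployment rate = 725 / 13,192 = 5.50%.
Labor force participation rate = 13,192 / 20,182 = 65.37%.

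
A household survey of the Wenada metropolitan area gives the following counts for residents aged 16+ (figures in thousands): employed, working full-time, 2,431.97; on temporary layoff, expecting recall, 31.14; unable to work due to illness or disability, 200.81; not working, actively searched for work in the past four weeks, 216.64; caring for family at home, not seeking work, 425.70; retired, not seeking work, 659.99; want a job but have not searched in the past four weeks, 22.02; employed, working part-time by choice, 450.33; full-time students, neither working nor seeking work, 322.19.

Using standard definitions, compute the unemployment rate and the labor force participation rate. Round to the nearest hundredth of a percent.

Employed = 2,431.97 + 450.33 = 2,882.30 thousand.
Unemployed = 31.14 + 216.64 = 247.78 thousand (jobless and actively searching, or on temporary layoff).
Labor force = 2,882.30 + 247.78 = 3,130.08 thousand.
Not in labor force = 200.81 + 425.70 + 659.99 + 22.02 + 322.19 = 1,630.71 thousand (those not working and not actively searching are outside the labor force — including those who want a job but have given up searching).
Civilian working-age population = 3,130.08 + 1,630.71 = 4,760.79 thousand.
Unemployment rate = 247.78 / 3,130.08 = 7.92%.
Labor force participation rate = 3,130.08 / 4,760.79 = 65.75%.

Unemployment rate ≈ 7.92%; labor force participation rate ≈ 65.75%.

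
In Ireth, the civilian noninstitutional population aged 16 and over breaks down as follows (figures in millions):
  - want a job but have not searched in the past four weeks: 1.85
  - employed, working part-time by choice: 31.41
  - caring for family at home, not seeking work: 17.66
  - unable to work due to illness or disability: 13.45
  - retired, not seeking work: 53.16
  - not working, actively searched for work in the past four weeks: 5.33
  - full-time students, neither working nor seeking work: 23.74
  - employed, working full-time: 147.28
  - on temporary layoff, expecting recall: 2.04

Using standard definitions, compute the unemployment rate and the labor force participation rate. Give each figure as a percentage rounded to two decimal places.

Unemployment rate ≈ 3.96%; labor force participation rate ≈ 62.88%.

Employed = 31.41 + 147.28 = 178.69 million.
Unemployed = 5.33 + 2.04 = 7.37 million (jobless and actively searching, or on temporary layoff).
Labor force = 178.69 + 7.37 = 186.06 million.
Not in labor force = 1.85 + 17.66 + 13.45 + 53.16 + 23.74 = 109.86 million (those not working and not actively searching are outside the labor force — including those who want a job but have given up searching).
Civilian working-age population = 186.06 + 109.86 = 295.92 million.
Unemployment rate = 7.37 / 186.06 = 3.96%.
Labor force participation rate = 186.06 / 295.92 = 62.88%.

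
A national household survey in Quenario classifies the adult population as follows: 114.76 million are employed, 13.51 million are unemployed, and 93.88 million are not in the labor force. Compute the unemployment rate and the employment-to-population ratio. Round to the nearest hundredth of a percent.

Unemployment rate ≈ 10.53%; employment-population ratio ≈ 51.66%.

Labor force = employed + unemployed = 114.76 + 13.51 = 128.27 million.
Working-age population = 128.27 + 93.88 = 222.15 million.
Unemployment rate = 13.51 / 128.27 = 10.53%.
Employment-population ratio = 114.76 / 222.15 = 51.66%.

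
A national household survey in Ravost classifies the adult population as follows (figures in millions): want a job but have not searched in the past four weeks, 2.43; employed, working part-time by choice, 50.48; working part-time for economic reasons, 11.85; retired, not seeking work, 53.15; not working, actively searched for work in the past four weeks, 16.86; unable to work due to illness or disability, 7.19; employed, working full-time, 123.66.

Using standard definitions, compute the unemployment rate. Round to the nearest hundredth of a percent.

Unemployment rate ≈ 8.31%.

Employed = 50.48 + 11.85 + 123.66 = 185.99 million (anyone who worked, including part-time for economic reasons, counts as employed).
Unemployed = 16.86 million.
Labor force = 185.99 + 16.86 = 202.85 million.
Unemployment rate = 16.86 / 202.85 = 8.31%.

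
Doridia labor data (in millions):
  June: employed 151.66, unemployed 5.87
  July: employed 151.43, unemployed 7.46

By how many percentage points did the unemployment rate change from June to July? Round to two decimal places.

June: labor force = 151.66 + 5.87 = 157.53; u = 5.87/157.53 = 3.73%.
July: labor force = 151.43 + 7.46 = 158.89; u = 7.46/158.89 = 4.70%.
Change = 4.70% − 3.73% = +0.97 pp.

The unemployment rate changed by +0.97 percentage points.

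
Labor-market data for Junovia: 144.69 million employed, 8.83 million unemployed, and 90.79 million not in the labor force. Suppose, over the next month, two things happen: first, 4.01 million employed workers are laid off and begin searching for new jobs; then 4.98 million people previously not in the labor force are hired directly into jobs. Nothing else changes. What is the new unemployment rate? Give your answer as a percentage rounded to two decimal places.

Initially, labor force = 144.69 + 8.83 = 153.52 million, so u = 8.83/153.52 = 5.75%.
After the first change, employed falls and unemployed rises by 4.01; labor force unchanged → E = 140.68, U = 12.84, labor force = 153.52 million.
After the second change, employed and labor force both rise by 4.98; unemployed unchanged → E = 145.66, U = 12.84, labor force = 158.50 million.
New unemployment rate = 12.84 / 158.50 = 8.10%.

New unemployment rate ≈ 8.10%.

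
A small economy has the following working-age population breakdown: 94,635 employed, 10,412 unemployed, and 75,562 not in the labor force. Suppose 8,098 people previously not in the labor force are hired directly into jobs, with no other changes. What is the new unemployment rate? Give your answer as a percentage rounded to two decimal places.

New unemployment rate ≈ 9.20%.

Initially, labor force = 94,635 + 10,412 = 105,047, so u = 10,412/105,047 = 9.91%.
After the change, employed and labor force both rise by 8,098; unemployed unchanged → E = 102,733, U = 10,412, labor force = 113,145.
New unemployment rate = 10,412 / 113,145 = 9.20%.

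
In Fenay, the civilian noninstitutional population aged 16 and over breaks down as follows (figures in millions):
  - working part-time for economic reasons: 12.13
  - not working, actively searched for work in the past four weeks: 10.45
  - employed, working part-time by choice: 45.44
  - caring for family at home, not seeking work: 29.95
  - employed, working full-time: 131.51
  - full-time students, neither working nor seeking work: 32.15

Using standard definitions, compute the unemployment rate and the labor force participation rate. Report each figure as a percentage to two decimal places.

Unemployment rate ≈ 5.24%; labor force participation rate ≈ 76.26%.

Employed = 12.13 + 45.44 + 131.51 = 189.08 million (anyone who worked, including part-time for economic reasons, counts as employed).
Unemployed = 10.45 million.
Labor force = 189.08 + 10.45 = 199.53 million.
Not in labor force = 29.95 + 32.15 = 62.10 million (those not working and not actively searching are outside the labor force).
Civilian working-age population = 199.53 + 62.10 = 261.63 million.
Unemployment rate = 10.45 / 199.53 = 5.24%.
Labor force participation rate = 199.53 / 261.63 = 76.26%.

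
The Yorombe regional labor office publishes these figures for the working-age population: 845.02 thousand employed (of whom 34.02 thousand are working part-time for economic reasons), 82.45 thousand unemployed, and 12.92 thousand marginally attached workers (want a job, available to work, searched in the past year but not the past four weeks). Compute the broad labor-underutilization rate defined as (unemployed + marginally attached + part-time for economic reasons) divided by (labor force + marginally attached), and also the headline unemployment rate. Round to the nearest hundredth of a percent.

Labor force = 845.02 + 82.45 = 927.47 thousand.
Numerator = 82.45 + 12.92 + 34.02 = 129.39 thousand.
Denominator = 927.47 + 12.92 = 940.39 thousand.
Broad rate = 129.39 / 940.39 = 13.76%.
Headline unemployment rate = 82.45 / 927.47 = 8.89%.

Broad underutilization rate ≈ 13.76%; headline unemployment rate ≈ 8.89%.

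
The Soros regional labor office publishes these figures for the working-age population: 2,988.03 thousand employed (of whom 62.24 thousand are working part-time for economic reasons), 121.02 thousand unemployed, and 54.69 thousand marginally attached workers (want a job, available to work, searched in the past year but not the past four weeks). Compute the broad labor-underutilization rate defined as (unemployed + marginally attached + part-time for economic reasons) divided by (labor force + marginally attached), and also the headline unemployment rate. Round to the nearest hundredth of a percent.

Broad underutilization rate ≈ 7.52%; headline unemployment rate ≈ 3.89%.

Labor force = 2,988.03 + 121.02 = 3,109.05 thousand.
Numerator = 121.02 + 54.69 + 62.24 = 237.95 thousand.
Denominator = 3,109.05 + 54.69 = 3,163.74 thousand.
Broad rate = 237.95 / 3,163.74 = 7.52%.
Headline unemployment rate = 121.02 / 3,109.05 = 3.89%.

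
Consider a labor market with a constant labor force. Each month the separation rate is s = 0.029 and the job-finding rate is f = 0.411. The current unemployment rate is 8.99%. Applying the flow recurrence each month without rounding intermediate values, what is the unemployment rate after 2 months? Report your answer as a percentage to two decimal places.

Unemployment rate after two months ≈ 7.34%.

With a fixed labor force, u_{t+1} = u_t + s·(1−u_t) − f·u_t = u_t·(1−s−f) + s.
Here 1−s−f = 0.560 and s = 0.029.
u_1 = 0.089900 × 0.560 + 0.029 = 0.079344.
u_2 = 0.079344 × 0.560 + 0.029 = 0.073433.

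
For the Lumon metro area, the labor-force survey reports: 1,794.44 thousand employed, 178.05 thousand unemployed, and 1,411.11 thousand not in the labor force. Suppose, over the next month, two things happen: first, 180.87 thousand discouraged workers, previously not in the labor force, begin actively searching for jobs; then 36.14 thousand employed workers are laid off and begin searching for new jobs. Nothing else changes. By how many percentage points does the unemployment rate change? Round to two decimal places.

The unemployment rate changes by +9.32 percentage points.

Initially, labor force = 1,794.44 + 178.05 = 1,972.49 thousand, so u = 178.05/1,972.49 = 9.03%.
After the first change, unemployed and labor force both rise by 180.87 → E = 1,794.44, U = 358.92, labor force = 2,153.36 thousand.
After the second change, employed falls and unemployed rises by 36.14; labor force unchanged → E = 1,758.30, U = 395.06, labor force = 2,153.36 thousand.
New unemployment rate = 395.06 / 2,153.36 = 18.35%.
Change = 18.35% − 9.03% = +9.32 percentage points.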